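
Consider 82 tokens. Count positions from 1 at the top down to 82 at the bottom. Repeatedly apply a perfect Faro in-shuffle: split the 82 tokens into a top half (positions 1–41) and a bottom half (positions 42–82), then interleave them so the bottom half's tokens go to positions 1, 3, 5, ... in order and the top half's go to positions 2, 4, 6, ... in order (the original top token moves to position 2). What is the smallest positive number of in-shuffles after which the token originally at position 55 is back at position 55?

82

Follow position 55 under repeated in-shuffles:
55 → 27 → 54 → 25 → 50 → 17 → 34 → 68 → ... → 55 (length 82)
It first returns after 82 in-shuffles.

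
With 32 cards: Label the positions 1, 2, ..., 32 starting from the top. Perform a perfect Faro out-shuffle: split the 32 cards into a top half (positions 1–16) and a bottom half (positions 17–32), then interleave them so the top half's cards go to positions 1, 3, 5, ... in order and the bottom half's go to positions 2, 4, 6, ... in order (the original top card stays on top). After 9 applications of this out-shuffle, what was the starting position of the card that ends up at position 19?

Work backwards from position 19, undoing one out-shuffle at a time:
19 ← 10 ← 21 ← 11 ← 6 ← 19 ← 10 ← 21 ← 11 ← 6
So the card now at position 19 started at position 6.

6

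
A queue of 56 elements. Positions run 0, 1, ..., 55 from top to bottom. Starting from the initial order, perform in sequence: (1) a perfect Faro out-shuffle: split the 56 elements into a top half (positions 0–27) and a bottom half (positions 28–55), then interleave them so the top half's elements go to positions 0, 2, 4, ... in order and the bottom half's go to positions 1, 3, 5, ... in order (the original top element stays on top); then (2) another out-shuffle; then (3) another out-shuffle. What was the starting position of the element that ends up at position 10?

15

Undo the operations in reverse order, starting from position 10:
  undo op 3 (out-shuffle, from top half): 10 ← 5
  undo op 2 (out-shuffle, from bottom half): 5 ← 30
  undo op 1 (out-shuffle, from top half): 30 ← 15
So the element at position 10 came from original position 15.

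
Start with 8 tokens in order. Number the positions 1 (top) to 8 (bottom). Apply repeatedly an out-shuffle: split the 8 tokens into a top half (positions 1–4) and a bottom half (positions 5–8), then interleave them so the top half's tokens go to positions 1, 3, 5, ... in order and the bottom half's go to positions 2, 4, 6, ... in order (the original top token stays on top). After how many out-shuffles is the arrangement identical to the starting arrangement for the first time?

The out-shuffle permutes the 8 positions with cycle lengths [1, 1, 3, 3].
Every token is home exactly when every cycle has completed a whole number of laps, i.e. after lcm(1, 3) = 3 out-shuffles.

3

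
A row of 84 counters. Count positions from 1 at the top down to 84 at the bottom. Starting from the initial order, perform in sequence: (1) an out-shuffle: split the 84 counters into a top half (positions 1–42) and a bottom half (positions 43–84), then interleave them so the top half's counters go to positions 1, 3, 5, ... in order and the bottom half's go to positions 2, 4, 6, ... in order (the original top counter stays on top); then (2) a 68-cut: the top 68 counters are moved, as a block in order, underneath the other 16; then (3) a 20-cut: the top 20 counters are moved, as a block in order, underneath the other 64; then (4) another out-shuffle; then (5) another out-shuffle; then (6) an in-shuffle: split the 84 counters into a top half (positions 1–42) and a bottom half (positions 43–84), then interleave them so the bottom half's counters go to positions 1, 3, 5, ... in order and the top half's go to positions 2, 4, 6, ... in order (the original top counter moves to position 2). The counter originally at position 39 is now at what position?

Track the counter from position 39 forward through each operation:
  after op 1 (out-shuffle): 39 → 77
  after op 2 (cut 68): 77 → 9
  after op 3 (cut 20): 9 → 73
  after op 4 (out-shuffle): 73 → 62
  after op 5 (out-shuffle): 62 → 40
  after op 6 (in-shuffle): 40 → 80

80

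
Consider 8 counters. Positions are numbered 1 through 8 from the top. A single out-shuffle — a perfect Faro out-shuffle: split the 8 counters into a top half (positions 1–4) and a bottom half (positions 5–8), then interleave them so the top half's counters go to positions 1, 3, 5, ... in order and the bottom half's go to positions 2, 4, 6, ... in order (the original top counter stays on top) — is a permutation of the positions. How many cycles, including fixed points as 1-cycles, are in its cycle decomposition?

Trace each unvisited position around until it returns:
(1) (2 3 5) (4 7 6) (8)
4 cycles in total.

4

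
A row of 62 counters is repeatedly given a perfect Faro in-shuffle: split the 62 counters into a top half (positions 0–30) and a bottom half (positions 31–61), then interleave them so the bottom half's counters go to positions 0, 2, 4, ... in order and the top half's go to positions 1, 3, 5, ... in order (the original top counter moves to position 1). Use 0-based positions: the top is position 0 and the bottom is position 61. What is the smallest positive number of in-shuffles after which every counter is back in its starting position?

6

The in-shuffle permutes the 62 positions with cycle lengths [2, 3, 3, 6, 6, 6, 6, 6, 6, 6, 6, 6].
Every counter is home exactly when every cycle has completed a whole number of laps, i.e. after lcm(2, 3, 6) = 6 in-shuffles.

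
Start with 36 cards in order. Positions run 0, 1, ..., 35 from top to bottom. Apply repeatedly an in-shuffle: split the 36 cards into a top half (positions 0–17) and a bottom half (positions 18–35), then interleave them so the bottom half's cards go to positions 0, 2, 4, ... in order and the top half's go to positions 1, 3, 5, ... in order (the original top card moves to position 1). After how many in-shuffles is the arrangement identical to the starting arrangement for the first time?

36

The in-shuffle permutes the 36 positions with cycle lengths [36].
Every card is home exactly when every cycle has completed a whole number of laps, i.e. after lcm(36) = 36 in-shuffles.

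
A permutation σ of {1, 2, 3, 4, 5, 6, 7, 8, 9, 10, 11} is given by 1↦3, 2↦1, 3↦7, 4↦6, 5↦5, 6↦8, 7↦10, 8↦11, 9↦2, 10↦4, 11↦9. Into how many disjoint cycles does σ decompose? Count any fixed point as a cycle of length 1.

Cycle decomposition: (1 3 7 10 4 6 8 11 9 2) (5).
2 cycles.

2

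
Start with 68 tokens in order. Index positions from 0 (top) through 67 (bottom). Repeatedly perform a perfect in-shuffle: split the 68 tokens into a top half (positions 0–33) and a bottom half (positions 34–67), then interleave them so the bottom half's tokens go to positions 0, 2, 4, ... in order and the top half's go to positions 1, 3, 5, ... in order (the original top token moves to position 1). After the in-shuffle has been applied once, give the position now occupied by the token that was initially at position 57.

46

Track the token's position through each in-shuffle:
57 → 46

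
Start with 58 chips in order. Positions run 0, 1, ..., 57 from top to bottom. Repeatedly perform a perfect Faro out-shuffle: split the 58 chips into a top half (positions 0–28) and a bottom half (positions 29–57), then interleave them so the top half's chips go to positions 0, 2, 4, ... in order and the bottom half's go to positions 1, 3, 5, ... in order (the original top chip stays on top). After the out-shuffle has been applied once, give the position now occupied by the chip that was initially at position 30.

Track the chip's position through each out-shuffle:
30 → 3

3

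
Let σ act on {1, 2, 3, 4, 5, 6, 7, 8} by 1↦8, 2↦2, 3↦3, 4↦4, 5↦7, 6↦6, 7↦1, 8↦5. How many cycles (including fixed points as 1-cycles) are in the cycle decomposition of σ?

Cycle decomposition: (1 8 5 7) (2) (3) (4) (6).
5 cycles.

5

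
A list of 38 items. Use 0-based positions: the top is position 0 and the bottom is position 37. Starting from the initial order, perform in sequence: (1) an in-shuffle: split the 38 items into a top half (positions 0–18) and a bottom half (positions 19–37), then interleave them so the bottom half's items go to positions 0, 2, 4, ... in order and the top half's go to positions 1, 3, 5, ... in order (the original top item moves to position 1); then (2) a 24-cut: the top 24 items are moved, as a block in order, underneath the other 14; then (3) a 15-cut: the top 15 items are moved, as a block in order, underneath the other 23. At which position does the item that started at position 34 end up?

29

Track the item from position 34 forward through each operation:
  after op 1 (in-shuffle): 34 → 30
  after op 2 (cut 24): 30 → 6
  after op 3 (cut 15): 6 → 29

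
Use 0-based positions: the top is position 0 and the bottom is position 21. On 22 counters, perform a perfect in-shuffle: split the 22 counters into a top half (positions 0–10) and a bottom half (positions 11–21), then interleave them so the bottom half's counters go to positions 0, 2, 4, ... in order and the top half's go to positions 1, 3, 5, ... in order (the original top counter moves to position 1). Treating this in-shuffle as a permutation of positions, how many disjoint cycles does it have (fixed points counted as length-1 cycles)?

Trace each unvisited position around until it returns:
(0 1 3 7 15 8 ... len 11) (4 9 19 16 10 21 ... len 11)
2 cycles in total.

2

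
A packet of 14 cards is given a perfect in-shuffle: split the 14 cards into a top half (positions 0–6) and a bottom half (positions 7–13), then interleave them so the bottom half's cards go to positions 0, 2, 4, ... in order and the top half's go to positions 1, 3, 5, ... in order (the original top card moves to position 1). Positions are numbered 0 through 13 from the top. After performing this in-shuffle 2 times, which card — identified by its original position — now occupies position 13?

Work backwards from position 13, undoing one in-shuffle at a time:
13 ← 6 ← 10
So the card now at position 13 started at position 10.

10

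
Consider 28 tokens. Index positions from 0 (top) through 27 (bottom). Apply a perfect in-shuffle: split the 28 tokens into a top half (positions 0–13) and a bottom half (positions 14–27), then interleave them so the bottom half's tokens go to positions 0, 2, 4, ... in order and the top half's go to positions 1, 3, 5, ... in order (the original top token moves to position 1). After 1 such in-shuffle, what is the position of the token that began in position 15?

2

Track the token's position through each in-shuffle:
15 → 2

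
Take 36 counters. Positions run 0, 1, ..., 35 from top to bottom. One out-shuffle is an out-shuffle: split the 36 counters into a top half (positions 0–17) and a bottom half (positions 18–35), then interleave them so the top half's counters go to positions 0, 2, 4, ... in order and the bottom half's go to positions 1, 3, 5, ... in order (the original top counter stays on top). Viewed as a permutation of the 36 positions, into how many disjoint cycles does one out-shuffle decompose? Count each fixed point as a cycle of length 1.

7

Trace each unvisited position around until it returns:
(0) (1 2 4 8 16 32 ... len 12) (3 6 12 24 13 26 ... len 12) (5 10 20) (7 14 28 21) (15 30 25) (35)
7 cycles in total.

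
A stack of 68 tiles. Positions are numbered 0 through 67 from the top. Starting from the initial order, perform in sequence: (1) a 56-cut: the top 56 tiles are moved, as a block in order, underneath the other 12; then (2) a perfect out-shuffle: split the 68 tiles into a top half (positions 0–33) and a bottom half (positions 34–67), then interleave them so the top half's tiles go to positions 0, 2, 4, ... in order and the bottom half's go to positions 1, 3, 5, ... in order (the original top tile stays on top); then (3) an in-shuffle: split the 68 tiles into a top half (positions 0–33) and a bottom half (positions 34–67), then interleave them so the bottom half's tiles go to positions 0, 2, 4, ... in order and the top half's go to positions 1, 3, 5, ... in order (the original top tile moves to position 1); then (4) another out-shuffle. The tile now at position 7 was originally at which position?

Undo the operations in reverse order, starting from position 7:
  undo op 4 (out-shuffle, from bottom half): 7 ← 37
  undo op 3 (in-shuffle, from top half): 37 ← 18
  undo op 2 (out-shuffle, from top half): 18 ← 9
  undo op 1 (cut 56): 9 ← 65
So the tile at position 7 came from original position 65.

65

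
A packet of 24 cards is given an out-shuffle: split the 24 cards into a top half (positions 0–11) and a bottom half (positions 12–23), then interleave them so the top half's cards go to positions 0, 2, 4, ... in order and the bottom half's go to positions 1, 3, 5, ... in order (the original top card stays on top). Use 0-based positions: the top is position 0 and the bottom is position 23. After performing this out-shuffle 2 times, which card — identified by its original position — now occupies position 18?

Work backwards from position 18, undoing one out-shuffle at a time:
18 ← 9 ← 16
So the card now at position 18 started at position 16.

16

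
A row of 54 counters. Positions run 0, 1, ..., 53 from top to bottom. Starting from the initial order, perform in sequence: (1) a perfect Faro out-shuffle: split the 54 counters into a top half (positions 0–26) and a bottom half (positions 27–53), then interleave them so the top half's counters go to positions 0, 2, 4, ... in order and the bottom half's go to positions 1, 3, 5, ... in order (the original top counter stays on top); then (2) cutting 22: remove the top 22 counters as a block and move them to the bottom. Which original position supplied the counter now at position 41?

Undo the operations in reverse order, starting from position 41:
  undo op 2 (cut 22): 41 ← 9
  undo op 1 (out-shuffle, from bottom half): 9 ← 31
So the counter at position 41 came from original position 31.

31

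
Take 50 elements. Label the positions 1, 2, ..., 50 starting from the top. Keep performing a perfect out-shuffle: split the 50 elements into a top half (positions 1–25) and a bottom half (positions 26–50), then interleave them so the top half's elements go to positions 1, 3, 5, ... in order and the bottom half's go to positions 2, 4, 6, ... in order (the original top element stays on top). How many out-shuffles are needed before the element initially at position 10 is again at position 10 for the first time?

Follow position 10 under repeated out-shuffles:
10 → 19 → 37 → 24 → 47 → 44 → 38 → 26 → ... → 10 (length 21)
It first returns after 21 out-shuffles.

21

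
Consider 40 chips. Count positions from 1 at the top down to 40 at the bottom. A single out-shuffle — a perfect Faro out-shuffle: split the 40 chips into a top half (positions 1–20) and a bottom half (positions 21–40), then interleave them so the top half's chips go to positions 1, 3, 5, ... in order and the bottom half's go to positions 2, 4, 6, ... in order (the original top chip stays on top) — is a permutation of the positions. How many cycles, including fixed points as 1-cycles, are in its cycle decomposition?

Trace each unvisited position around until it returns:
(1) (2 3 5 9 17 33 ... len 12) (4 7 13 25 10 19 ... len 12) (8 15 29 18 35 30 ... len 12) (14 27) (40)
6 cycles in total.

6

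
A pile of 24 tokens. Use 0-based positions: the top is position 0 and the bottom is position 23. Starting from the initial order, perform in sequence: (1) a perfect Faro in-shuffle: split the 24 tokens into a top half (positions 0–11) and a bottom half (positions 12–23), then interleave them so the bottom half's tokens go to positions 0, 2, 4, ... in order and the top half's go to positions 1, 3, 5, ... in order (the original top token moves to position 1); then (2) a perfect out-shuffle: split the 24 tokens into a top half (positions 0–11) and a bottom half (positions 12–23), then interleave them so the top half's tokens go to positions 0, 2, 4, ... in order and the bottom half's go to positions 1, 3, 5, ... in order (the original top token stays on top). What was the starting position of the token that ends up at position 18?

Undo the operations in reverse order, starting from position 18:
  undo op 2 (out-shuffle, from top half): 18 ← 9
  undo op 1 (in-shuffle, from top half): 9 ← 4
So the token at position 18 came from original position 4.

4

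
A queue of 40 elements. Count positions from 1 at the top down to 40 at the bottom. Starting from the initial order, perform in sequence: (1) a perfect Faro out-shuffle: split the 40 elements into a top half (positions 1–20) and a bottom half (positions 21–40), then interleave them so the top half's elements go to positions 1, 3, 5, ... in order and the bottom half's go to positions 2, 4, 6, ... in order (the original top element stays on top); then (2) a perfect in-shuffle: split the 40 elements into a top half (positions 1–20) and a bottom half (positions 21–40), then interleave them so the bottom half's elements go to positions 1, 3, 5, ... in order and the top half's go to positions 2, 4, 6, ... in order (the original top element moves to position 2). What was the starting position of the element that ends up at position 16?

24

Undo the operations in reverse order, starting from position 16:
  undo op 2 (in-shuffle, from top half): 16 ← 8
  undo op 1 (out-shuffle, from bottom half): 8 ← 24
So the element at position 16 came from original position 24.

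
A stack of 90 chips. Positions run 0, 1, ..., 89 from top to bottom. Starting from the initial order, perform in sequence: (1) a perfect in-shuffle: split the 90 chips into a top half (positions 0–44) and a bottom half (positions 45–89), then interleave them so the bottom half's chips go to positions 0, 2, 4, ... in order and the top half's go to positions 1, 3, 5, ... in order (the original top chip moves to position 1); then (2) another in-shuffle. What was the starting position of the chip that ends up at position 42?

78

Undo the operations in reverse order, starting from position 42:
  undo op 2 (in-shuffle, from bottom half): 42 ← 66
  undo op 1 (in-shuffle, from bottom half): 66 ← 78
So the chip at position 42 came from original position 78.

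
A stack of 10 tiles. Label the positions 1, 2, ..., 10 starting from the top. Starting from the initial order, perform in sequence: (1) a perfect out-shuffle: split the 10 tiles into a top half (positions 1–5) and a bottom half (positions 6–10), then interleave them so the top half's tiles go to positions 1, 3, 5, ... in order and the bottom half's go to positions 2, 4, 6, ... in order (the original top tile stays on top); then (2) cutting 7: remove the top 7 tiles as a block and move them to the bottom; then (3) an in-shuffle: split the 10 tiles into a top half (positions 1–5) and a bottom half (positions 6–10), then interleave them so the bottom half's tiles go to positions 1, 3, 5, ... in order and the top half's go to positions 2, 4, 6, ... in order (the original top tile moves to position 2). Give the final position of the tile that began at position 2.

Track the tile from position 2 forward through each operation:
  after op 1 (out-shuffle): 2 → 3
  after op 2 (cut 7): 3 → 6
  after op 3 (in-shuffle): 6 → 1

1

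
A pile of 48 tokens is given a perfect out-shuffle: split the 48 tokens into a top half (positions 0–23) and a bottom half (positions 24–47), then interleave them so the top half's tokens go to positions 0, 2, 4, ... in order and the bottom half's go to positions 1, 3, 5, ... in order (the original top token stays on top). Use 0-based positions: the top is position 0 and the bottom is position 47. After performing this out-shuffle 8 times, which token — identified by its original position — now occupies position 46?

Work backwards from position 46, undoing one out-shuffle at a time:
46 ← 23 ← 35 ← 41 ← 44 ← 22 ← 11 ← 29 ← 38
So the token now at position 46 started at position 38.

38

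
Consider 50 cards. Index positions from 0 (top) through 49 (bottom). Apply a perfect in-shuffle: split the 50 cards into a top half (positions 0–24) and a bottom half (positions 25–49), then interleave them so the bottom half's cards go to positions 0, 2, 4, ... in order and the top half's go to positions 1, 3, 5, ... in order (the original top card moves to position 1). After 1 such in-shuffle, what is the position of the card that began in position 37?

24

Track the card's position through each in-shuffle:
37 → 24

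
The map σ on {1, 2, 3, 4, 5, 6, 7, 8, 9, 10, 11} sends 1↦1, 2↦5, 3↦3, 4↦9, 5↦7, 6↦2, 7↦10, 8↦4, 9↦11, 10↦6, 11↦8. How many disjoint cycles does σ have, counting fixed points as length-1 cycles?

4

Cycle decomposition: (1) (2 5 7 10 6) (3) (4 9 11 8).
4 cycles.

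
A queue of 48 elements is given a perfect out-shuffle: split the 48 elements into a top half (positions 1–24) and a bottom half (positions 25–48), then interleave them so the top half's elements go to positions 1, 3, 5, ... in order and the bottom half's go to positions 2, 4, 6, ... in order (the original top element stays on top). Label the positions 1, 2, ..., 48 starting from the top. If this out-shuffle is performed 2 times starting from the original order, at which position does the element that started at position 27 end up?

11

Track the element's position through each out-shuffle:
27 → 6 → 11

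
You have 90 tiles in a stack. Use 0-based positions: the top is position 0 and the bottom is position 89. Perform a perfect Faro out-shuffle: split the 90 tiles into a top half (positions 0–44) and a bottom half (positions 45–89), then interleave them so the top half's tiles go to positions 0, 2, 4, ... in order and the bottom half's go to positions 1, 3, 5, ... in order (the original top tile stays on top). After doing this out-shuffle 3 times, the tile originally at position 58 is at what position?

19

Track the tile's position through each out-shuffle:
58 → 27 → 54 → 19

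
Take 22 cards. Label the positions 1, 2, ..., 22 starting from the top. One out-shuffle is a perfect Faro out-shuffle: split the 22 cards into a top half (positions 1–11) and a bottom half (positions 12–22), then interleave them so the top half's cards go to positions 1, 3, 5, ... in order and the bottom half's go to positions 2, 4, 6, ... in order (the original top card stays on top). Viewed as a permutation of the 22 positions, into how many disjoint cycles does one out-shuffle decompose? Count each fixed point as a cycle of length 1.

Trace each unvisited position around until it returns:
(1) (2 3 5 9 17 12) (4 7 13) (6 11 21 20 18 14) (8 15) (10 19 16) (22)
7 cycles in total.

7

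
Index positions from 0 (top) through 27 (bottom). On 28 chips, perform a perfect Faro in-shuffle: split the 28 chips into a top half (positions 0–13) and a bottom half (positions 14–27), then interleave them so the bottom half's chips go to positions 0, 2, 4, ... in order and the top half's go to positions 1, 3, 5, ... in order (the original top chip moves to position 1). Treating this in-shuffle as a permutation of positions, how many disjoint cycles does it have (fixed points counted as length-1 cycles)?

1

Trace each unvisited position around until it returns:
(0 1 3 7 15 2 ... len 28)
1 cycle in total.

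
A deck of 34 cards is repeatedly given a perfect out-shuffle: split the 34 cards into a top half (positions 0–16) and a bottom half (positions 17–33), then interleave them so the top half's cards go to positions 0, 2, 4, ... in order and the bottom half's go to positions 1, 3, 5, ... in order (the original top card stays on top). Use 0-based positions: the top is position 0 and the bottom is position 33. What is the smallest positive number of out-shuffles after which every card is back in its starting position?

10

The out-shuffle permutes the 34 positions with cycle lengths [1, 1, 2, 10, 10, 10].
Every card is home exactly when every cycle has completed a whole number of laps, i.e. after lcm(1, 2, 10) = 10 out-shuffles.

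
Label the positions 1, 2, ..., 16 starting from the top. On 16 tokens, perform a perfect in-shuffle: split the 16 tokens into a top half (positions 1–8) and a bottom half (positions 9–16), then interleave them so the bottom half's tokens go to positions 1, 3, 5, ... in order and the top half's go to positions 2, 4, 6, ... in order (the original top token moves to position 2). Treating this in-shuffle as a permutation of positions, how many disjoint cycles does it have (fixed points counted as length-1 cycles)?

2

Trace each unvisited position around until it returns:
(1 2 4 8 16 15 13 9) (3 6 12 7 14 11 5 10)
2 cycles in total.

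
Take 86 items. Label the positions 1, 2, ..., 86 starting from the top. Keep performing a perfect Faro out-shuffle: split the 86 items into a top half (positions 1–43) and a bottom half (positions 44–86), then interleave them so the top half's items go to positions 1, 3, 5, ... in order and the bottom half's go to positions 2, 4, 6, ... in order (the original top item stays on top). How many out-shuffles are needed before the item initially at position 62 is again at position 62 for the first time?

Follow position 62 under repeated out-shuffles:
62 → 38 → 75 → 64 → 42 → 83 → 80 → 74 → 62
It first returns after 8 out-shuffles.

8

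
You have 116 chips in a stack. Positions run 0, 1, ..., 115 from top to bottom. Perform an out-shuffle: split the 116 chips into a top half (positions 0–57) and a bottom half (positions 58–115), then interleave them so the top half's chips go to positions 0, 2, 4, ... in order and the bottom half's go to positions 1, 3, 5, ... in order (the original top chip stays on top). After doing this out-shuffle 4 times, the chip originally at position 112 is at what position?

Track the chip's position through each out-shuffle:
112 → 109 → 103 → 91 → 67

67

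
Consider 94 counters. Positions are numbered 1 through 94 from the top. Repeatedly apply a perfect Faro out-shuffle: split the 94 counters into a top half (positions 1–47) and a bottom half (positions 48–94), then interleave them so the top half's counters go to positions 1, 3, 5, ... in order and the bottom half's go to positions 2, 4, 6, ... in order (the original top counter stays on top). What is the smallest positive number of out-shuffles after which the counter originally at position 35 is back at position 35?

10

Follow position 35 under repeated out-shuffles:
35 → 69 → 44 → 87 → 80 → 66 → 38 → 75 → 56 → 18 → 35
It first returns after 10 out-shuffles.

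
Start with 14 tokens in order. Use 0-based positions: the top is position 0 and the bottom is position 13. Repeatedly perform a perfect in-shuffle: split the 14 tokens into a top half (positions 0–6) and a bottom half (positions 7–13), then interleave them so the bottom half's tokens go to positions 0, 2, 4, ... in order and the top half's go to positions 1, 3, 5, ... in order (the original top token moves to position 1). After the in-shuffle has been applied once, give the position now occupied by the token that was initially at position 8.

Track the token's position through each in-shuffle:
8 → 2

2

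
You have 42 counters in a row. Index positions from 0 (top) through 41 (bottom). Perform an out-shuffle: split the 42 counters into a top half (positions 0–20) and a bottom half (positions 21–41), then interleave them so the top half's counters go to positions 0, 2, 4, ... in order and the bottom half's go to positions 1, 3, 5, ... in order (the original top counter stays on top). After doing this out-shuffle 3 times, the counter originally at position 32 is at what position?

Track the counter's position through each out-shuffle:
32 → 23 → 5 → 10

10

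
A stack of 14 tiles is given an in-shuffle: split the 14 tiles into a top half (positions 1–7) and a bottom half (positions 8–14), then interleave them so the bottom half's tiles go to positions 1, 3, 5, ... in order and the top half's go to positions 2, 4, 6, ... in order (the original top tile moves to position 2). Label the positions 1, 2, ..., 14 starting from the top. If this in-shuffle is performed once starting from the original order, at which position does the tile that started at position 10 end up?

Track the tile's position through each in-shuffle:
10 → 5

5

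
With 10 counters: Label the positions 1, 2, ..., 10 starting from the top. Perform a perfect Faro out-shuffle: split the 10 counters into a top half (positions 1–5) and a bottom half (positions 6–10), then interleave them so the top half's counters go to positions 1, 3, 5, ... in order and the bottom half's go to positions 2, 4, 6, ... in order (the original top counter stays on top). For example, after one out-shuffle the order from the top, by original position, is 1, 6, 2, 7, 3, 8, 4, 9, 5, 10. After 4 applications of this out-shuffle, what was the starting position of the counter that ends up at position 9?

6

Work backwards from position 9, undoing one out-shuffle at a time:
9 ← 5 ← 3 ← 2 ← 6
So the counter now at position 9 started at position 6.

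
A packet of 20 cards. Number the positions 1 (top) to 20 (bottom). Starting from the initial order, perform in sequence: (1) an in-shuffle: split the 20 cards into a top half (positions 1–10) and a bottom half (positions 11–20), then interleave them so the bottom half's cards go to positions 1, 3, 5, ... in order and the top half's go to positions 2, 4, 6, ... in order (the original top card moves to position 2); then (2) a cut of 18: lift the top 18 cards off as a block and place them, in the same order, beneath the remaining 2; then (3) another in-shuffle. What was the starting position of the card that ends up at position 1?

15

Undo the operations in reverse order, starting from position 1:
  undo op 3 (in-shuffle, from bottom half): 1 ← 11
  undo op 2 (cut 18): 11 ← 9
  undo op 1 (in-shuffle, from bottom half): 9 ← 15
So the card at position 1 came from original position 15.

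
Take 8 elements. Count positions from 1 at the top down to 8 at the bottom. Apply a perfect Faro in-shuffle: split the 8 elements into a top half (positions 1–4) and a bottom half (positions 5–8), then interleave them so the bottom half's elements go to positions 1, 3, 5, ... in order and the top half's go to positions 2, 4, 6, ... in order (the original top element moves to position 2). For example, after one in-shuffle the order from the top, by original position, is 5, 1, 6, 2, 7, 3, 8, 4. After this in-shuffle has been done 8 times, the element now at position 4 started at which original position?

Work backwards from position 4, undoing one in-shuffle at a time:
4 ← 2 ← 1 ← 5 ← 7 ← 8 ← 4 ← 2 ← 1
So the element now at position 4 started at position 1.

1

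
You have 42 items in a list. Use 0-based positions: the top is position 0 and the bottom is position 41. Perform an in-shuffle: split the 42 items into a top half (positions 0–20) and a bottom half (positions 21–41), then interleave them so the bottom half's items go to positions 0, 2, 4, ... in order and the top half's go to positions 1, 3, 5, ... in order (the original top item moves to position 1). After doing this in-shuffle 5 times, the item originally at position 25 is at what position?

Track the item's position through each in-shuffle:
25 → 8 → 17 → 35 → 28 → 14

14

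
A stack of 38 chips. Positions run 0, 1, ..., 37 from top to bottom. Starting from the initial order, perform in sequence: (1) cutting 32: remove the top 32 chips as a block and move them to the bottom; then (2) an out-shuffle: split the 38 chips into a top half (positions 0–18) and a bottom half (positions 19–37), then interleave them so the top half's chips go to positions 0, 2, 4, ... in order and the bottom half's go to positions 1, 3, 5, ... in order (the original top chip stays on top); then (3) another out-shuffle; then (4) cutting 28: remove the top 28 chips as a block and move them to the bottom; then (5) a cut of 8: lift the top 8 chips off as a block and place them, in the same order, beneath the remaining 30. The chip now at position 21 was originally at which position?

8

Undo the operations in reverse order, starting from position 21:
  undo op 5 (cut 8): 21 ← 29
  undo op 4 (cut 28): 29 ← 19
  undo op 3 (out-shuffle, from bottom half): 19 ← 28
  undo op 2 (out-shuffle, from top half): 28 ← 14
  undo op 1 (cut 32): 14 ← 8
So the chip at position 21 came from original position 8.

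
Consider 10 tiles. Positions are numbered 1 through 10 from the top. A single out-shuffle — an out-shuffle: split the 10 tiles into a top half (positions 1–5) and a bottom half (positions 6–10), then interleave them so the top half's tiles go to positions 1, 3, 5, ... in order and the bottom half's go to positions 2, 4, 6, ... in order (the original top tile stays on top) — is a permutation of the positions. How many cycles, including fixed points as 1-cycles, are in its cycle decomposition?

Trace each unvisited position around until it returns:
(1) (2 3 5 9 8 6) (4 7) (10)
4 cycles in total.

4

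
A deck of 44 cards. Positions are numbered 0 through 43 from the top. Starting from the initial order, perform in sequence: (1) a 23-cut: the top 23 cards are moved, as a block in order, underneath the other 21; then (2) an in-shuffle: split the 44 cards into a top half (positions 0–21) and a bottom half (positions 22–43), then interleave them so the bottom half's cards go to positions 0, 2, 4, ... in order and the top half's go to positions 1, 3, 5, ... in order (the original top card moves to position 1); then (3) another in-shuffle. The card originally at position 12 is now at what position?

0

Track the card from position 12 forward through each operation:
  after op 1 (cut 23): 12 → 33
  after op 2 (in-shuffle): 33 → 22
  after op 3 (in-shuffle): 22 → 0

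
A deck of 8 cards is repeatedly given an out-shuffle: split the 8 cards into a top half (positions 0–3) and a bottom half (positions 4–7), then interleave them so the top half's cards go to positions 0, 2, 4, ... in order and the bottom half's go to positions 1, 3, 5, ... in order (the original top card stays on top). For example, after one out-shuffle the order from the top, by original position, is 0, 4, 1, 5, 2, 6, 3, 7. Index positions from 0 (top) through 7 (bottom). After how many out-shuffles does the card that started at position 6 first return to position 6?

3

Follow position 6 under repeated out-shuffles:
6 → 5 → 3 → 6
It first returns after 3 out-shuffles.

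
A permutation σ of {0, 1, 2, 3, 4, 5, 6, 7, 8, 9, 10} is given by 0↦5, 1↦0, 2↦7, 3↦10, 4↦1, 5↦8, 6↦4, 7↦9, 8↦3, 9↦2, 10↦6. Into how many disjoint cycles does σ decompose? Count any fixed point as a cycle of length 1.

2

Cycle decomposition: (0 5 8 3 10 6 4 1) (2 7 9).
2 cycles.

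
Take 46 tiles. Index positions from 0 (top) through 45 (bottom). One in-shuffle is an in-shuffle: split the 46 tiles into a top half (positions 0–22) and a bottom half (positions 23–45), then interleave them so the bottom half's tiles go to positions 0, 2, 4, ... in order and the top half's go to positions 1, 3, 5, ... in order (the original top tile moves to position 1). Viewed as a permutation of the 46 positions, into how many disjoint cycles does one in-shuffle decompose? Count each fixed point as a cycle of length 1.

Trace each unvisited position around until it returns:
(0 1 3 7 15 31 ... len 23) (4 9 19 39 32 18 ... len 23)
2 cycles in total.

2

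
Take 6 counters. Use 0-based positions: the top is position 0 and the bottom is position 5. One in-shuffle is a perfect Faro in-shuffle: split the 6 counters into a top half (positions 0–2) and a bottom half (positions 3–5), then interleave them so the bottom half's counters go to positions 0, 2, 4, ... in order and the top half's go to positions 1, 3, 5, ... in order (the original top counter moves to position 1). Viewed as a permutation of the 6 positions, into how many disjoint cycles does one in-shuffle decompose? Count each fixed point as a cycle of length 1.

2

Trace each unvisited position around until it returns:
(0 1 3) (2 5 4)
2 cycles in total.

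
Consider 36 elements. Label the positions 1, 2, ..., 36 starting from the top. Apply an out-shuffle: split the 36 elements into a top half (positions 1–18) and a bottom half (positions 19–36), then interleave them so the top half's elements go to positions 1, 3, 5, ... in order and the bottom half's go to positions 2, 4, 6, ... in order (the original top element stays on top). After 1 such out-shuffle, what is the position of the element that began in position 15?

29

Track the element's position through each out-shuffle:
15 → 29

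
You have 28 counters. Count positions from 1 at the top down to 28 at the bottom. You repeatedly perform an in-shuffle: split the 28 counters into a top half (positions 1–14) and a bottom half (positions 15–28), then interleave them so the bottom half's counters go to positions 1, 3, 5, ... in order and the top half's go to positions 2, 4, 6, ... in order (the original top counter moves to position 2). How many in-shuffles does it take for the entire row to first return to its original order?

28

The in-shuffle permutes the 28 positions with cycle lengths [28].
Every counter is home exactly when every cycle has completed a whole number of laps, i.e. after lcm(28) = 28 in-shuffles.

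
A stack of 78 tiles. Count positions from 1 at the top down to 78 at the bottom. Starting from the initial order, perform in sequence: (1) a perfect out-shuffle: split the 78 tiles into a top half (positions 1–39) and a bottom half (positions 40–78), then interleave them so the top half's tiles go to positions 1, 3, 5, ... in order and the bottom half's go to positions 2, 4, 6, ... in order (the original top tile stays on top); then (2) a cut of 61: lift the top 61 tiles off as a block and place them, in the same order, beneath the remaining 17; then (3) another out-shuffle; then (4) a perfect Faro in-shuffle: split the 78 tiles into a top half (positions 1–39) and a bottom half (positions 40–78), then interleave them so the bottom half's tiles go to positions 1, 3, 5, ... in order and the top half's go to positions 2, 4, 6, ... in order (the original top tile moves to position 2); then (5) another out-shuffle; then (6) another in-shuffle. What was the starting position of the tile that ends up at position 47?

Undo the operations in reverse order, starting from position 47:
  undo op 6 (in-shuffle, from bottom half): 47 ← 63
  undo op 5 (out-shuffle, from top half): 63 ← 32
  undo op 4 (in-shuffle, from top half): 32 ← 16
  undo op 3 (out-shuffle, from bottom half): 16 ← 47
  undo op 2 (cut 61): 47 ← 30
  undo op 1 (out-shuffle, from bottom half): 30 ← 54
So the tile at position 47 came from original position 54.

54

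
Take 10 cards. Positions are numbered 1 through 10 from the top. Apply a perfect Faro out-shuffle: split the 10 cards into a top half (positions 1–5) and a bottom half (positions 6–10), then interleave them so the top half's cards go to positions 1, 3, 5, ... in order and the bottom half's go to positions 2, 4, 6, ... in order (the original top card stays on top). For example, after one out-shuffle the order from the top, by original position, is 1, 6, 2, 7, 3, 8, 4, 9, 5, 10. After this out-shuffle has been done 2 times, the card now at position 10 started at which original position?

Work backwards from position 10, undoing one out-shuffle at a time:
10 ← 10 ← 10
So the card now at position 10 started at position 10.

10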